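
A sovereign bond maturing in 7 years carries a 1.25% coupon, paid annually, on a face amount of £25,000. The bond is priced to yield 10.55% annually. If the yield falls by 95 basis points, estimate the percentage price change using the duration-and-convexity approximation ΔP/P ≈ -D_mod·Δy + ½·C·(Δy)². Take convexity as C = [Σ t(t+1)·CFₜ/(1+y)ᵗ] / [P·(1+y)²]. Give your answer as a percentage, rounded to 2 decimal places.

+5.89%

With y = 0.1055:
  t   CF        PV=CF/(1+0.1055)^t    t·PV        t(t+1)·PV
  1       312.50       282.6775       282.6775         565.3550
  2       312.50       255.7011       511.4021       1,534.2064
  3       312.50       231.2990       693.8970       2,775.5882
  4       312.50       209.2257       836.9028       4,184.5140
  5       312.50       189.2589       946.2944       5,677.7667
  6       312.50       171.1975     1,027.1853       7,190.2970
  7    25,312.50    12,543.6467    87,805.5267     702,444.2133
  Σ                 13,883.0064    92,103.8859     724,371.9406
P = 13,883.0064; D_Mac = 6.63429 yrs; D_mod = 6.00117 yrs; C = 42.69339.
Duration effect: -6.00117 × (-0.0095) = +0.057011
Convexity effect: 0.5 × 42.69339 × (-0.0095)² = +0.0019265
ΔP/P ≈ +0.057011 + 0.0019265 = +0.058938 = +5.8938%.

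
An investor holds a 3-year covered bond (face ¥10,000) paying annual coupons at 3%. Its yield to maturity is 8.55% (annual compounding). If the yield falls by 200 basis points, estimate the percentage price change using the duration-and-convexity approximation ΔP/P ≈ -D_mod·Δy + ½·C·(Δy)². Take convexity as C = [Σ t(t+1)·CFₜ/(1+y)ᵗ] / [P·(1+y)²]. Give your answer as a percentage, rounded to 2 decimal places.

+5.55%

With y = 0.0855:
  t   CF        PV=CF/(1+0.0855)^t    t·PV        t(t+1)·PV
  1       300.00       276.3703       276.3703         552.7407
  2       300.00       254.6019       509.2038       1,527.6113
  3    10,300.00     8,052.8154    24,158.4461      96,633.7843
  Σ                  8,583.7876    24,944.0202      98,714.1362
P = 8,583.7876; D_Mac = 2.90595 yrs; D_mod = 2.67706 yrs; C = 9.75980.
Duration effect: -2.67706 × (-0.02) = +0.053541
Convexity effect: 0.5 × 9.75980 × (-0.02)² = +0.0019520
ΔP/P ≈ +0.053541 + 0.0019520 = +0.055493 = +5.5493%.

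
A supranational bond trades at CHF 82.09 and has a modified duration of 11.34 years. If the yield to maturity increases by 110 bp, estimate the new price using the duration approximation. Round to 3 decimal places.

Duration approximation: ΔP/P ≈ -D_mod · Δy = -11.34 × (+0.011) = -0.124740.
New price ≈ 82.09 × (1 - 0.124740) = 71.8500934.

CHF 71.850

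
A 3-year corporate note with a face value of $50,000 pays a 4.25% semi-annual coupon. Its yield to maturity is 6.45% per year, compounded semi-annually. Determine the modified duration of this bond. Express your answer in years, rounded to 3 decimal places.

Periodic yield y = 0.03225. First find Macaulay duration:
  t   CF        PV=CF/(1+0.03225)^t    t·PV
  1     1,062.50     1,029.3049     1,029.3049
  2     1,062.50       997.1469     1,994.2939
  3     1,062.50       965.9936     2,897.9809
  4     1,062.50       935.8136     3,743.2546
  5     1,062.50       906.5765     4,532.8827
  6    51,062.50    42,207.8008   253,246.8050
  Σ                 47,042.6365   267,444.5220
P = 47,042.6365; Macaulay duration = 267,444.5220 / 47,042.6365 = 5.68515 half-year periods = 2.84258 years.
Modified duration = D_Mac / (1 + y) = 2.84258 / 1.03225 = 2.75377 years.

2.754 years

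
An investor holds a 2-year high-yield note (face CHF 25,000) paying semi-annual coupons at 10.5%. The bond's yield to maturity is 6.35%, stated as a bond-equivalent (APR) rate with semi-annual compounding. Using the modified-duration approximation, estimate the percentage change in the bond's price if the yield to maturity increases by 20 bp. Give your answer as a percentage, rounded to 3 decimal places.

Periodic yield y = 0.03175. Modified duration first:
  t   CF        PV=CF/(1+0.03175)^t    t·PV
  1     1,312.50     1,272.1105     1,272.1105
  2     1,312.50     1,232.9639     2,465.9278
  3     1,312.50     1,195.0219     3,585.0658
  4    26,312.50    23,220.1063    92,880.4251
  Σ                 26,920.2026   100,203.5292
P = 26,920.2026; D_Mac = 3.72224 half-year periods = 1.86112 yrs; D_mod = 1.86112/(1+0.03175) = 1.80385 yrs.
ΔP/P ≈ -D_mod · Δy = -1.80385 × (+0.002) = -0.003608 = -0.3608%.

-0.361%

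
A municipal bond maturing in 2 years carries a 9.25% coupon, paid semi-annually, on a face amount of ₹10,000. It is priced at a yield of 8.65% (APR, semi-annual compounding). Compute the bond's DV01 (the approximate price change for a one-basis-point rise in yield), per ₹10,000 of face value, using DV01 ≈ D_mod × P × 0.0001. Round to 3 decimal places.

Periodic yield y = 0.04325.
  t   CF        PV=CF/(1+0.04325)^t    t·PV
  1       462.50       443.3261       443.3261
  2       462.50       424.9472       849.8944
  3       462.50       407.3301     1,221.9904
  4    10,462.50     8,832.4644    35,329.8577
  Σ                 10,108.0679    37,845.0687
P = 10,108.0679; D_Mac = 3.74405 half-year periods = 1.87202 yrs; D_mod = 1.79441 yrs.
DV01 ≈ 1.79441 × 10,108.0679 × 0.0001 = 1.813806.

₹1.814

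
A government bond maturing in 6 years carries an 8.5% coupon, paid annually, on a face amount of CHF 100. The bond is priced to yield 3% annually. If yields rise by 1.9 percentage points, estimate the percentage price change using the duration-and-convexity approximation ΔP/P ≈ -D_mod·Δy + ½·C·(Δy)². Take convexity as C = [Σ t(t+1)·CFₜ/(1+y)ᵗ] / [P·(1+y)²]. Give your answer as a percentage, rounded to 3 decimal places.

-8.806%

With y = 0.03:
  t   CF        PV=CF/(1+0.03)^t    t·PV        t(t+1)·PV
  1         8.50         8.2524         8.2524          16.5049
  2         8.50         8.0121        16.0241          48.0724
  3         8.50         7.7787        23.3361          93.3444
  4         8.50         7.5521        30.2086         151.0428
  5         8.50         7.3322        36.6609         219.9652
  6       108.50        90.8670       545.2023       3,816.4158
  Σ                    129.7946       659.6844       4,345.3455
P = 129.7946; D_Mac = 5.08253 yrs; D_mod = 4.93449 yrs; C = 31.55683.
Duration effect: -4.93449 × (+0.019) = -0.093755
Convexity effect: 0.5 × 31.55683 × (0.019)² = +0.0056960
ΔP/P ≈ -0.093755 + 0.0056960 = -0.088059 = -8.8059%.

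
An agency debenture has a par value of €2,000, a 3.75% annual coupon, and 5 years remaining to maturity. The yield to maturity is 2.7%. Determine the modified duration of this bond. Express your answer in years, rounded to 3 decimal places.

Periodic yield y = 0.027. First find Macaulay duration:
  t   CF        PV=CF/(1+0.027)^t    t·PV
  1        75.00        73.0282        73.0282
  2        75.00        71.1083       142.2166
  3        75.00        69.2389       207.7166
  4        75.00        67.4186       269.6743
  5     2,075.00     1,816.2092     9,081.0462
  Σ                  2,097.0032     9,773.6820
P = 2,097.0032; Macaulay duration = 9,773.6820 / 2,097.0032 = 4.66079 years.
Modified duration = D_Mac / (1 + y) = 4.66079 / 1.027 = 4.53825 years.

4.538 years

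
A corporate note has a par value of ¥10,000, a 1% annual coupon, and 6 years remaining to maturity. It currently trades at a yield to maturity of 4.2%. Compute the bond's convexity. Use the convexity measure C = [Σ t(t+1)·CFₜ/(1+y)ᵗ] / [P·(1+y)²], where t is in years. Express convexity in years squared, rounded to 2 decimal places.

With y = 0.042:
  t   CF        PV=CF/(1+0.042)^t    t·PV        t(t+1)·PV
  1       100.00        95.9693        95.9693         191.9386
  2       100.00        92.1010       184.2021         552.6063
  3       100.00        88.3887       265.1662       1,060.6646
  4       100.00        84.8260       339.3041       1,696.5205
  5       100.00        81.4069       407.0347       2,442.2081
  6    10,100.00     7,890.6914    47,344.1485     331,409.0398
  Σ                  8,333.3834    48,635.8249     337,352.9779
P = 8,333.3834.
Convexity = Σ t(t+1)·PV / [P·(1+y)²] = 337,352.9779 / (8,333.3834 × 1.085764) = 37.28445.

37.28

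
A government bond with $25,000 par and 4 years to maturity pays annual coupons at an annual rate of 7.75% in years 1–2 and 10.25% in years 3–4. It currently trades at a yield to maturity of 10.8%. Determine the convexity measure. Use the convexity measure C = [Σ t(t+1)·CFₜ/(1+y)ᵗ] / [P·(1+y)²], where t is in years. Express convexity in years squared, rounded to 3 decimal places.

13.912

With y = 0.108:
  t   CF        PV=CF/(1+0.108)^t    t·PV        t(t+1)·PV
  1     1,937.50     1,748.6462     1,748.6462       3,497.2924
  2     1,937.50     1,578.2005     3,156.4011       9,469.2033
  3     2,562.50     1,883.8425     5,651.5275      22,606.1101
  4    27,562.50    18,287.7201    73,150.8803     365,754.4013
  Σ                 23,498.4093    83,707.4551     401,327.0071
P = 23,498.4093.
Convexity = Σ t(t+1)·PV / [P·(1+y)²] = 401,327.0071 / (23,498.4093 × 1.227664) = 13.91171.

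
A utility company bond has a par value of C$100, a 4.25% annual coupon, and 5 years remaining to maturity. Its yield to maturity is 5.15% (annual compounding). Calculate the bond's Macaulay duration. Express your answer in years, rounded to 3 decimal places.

4.600 years

Periodic yield y = 0.0515. Discount each cash flow and weight by its year:
  t   CF        PV=CF/(1+0.0515)^t    t·PV
  1         4.25         4.0418         4.0418
  2         4.25         3.8439         7.6878
  3         4.25         3.6556        10.9669
  4         4.25         3.4766        13.9063
  5       104.25        81.1016       405.5082
  Σ                     96.1196       442.1110
Price P = Σ PV = 96.1196.
Macaulay duration = Σ(t·PV) / P = 442.1110 / 96.1196 = 4.59959 years.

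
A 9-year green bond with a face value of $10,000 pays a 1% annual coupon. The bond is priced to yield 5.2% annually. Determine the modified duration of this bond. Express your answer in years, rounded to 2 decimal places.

8.14 years

Periodic yield y = 0.052. First find Macaulay duration:
  t   CF        PV=CF/(1+0.052)^t    t·PV
  1       100.00        95.0570        95.0570
  2       100.00        90.3584       180.7168
  3       100.00        85.8920       257.6760
  4       100.00        81.6464       326.5856
  5       100.00        77.6106       388.0532
  6       100.00        73.7744       442.6463
  7       100.00        70.1277       490.8942
  8       100.00        66.6613       533.2908
  9    10,100.00     6,399.9962    57,599.9657
  Σ                  7,041.1241    60,314.8856
P = 7,041.1241; Macaulay duration = 60,314.8856 / 7,041.1241 = 8.56609 years.
Modified duration = D_Mac / (1 + y) = 8.56609 / 1.052 = 8.14267 years.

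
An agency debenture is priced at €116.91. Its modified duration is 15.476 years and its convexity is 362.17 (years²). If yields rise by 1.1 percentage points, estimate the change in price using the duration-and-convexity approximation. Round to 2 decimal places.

-€17.34

Duration effect: -D_mod·Δy = -15.476 × (+0.011) = -0.170236
Convexity effect: ½·C·(Δy)² = 0.5 × 362.17 × (0.011)² = +0.021911285
ΔP/P ≈ -0.170236 + 0.021911285 = -0.148324715
ΔP ≈ 116.91 × (-0.148324715) = -17.34064243065.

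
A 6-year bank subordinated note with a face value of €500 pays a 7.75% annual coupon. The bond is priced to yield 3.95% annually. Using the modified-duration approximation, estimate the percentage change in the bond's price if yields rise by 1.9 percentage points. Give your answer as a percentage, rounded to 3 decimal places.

-9.347%

Periodic yield y = 0.0395. Modified duration first:
  t   CF        PV=CF/(1+0.0395)^t    t·PV
  1        38.75        37.2775        37.2775
  2        38.75        35.8610        71.7221
  3        38.75        34.4983       103.4950
  4        38.75        33.1874       132.7498
  5        38.75        31.9263       159.6317
  6       538.75       427.0122     2,562.0734
  Σ                    599.7629     3,066.9495
P = 599.7629; D_Mac = 5.11360 yrs; D_mod = 5.11360/(1+0.0395) = 4.91929 yrs.
ΔP/P ≈ -D_mod · Δy = -4.91929 × (+0.019) = -0.093467 = -9.3467%.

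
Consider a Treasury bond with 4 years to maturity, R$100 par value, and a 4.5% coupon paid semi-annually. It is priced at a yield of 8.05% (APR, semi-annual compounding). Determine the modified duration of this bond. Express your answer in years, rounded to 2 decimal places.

Periodic yield y = 0.04025. First find Macaulay duration:
  t   CF        PV=CF/(1+0.04025)^t    t·PV
  1         2.25         2.1629         2.1629
  2         2.25         2.0793         4.1585
  3         2.25         1.9988         5.9964
  4         2.25         1.9215         7.6858
  5         2.25         1.8471         9.2356
  6         2.25         1.7756        10.6539
  7         2.25         1.7069        11.9486
  8       102.25        74.5695       596.5564
  Σ                     88.0617       648.3981
P = 88.0617; Macaulay duration = 648.3981 / 88.0617 = 7.36300 half-year periods = 3.68150 years.
Modified duration = D_Mac / (1 + y) = 3.68150 / 1.04025 = 3.53905 years.

3.54 years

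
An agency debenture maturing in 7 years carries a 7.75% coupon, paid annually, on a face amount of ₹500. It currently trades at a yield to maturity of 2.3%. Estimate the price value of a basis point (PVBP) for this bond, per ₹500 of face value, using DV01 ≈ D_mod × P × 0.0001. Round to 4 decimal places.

₹0.3865

Periodic yield y = 0.023.
  t   CF        PV=CF/(1+0.023)^t    t·PV
  1        38.75        37.8788        37.8788
  2        38.75        37.0272        74.0543
  3        38.75        36.1947       108.5841
  4        38.75        35.3809       141.5237
  5        38.75        34.5855       172.9273
  6        38.75        33.8079       202.8473
  7       538.75       459.4707     3,216.2951
  Σ                    674.3456     3,954.1105
P = 674.3456; D_Mac = 5.86363 yrs; D_mod = 5.73179 yrs.
DV01 ≈ 5.73179 × 674.3456 × 0.0001 = 0.386521.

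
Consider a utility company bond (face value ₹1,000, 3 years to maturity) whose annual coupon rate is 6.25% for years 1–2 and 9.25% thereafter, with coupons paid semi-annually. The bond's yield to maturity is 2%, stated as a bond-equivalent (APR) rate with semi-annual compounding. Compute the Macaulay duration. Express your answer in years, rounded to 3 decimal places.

Periodic yield y = 0.01. Discount each cash flow and weight by its period:
  t   CF        PV=CF/(1+0.01)^t    t·PV
  1        31.25        30.9406        30.9406
  2        31.25        30.6343        61.2685
  3        31.25        30.3309        90.9928
  4        31.25        30.0306       120.1225
  5        46.25        44.0053       220.0264
  6     1,046.25       985.6148     5,913.6890
  Σ                  1,151.5565     6,437.0399
Price P = Σ PV = 1,151.5565.
Macaulay duration = Σ(t·PV) / P = 6,437.0399 / 1,151.5565 = 5.58986 half-year periods.
In years: 5.58986 / 2 = 2.79493 years.

2.795 years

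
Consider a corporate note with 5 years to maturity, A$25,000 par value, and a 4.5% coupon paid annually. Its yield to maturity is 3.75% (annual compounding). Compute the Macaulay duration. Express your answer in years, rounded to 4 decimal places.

4.5953 years

Periodic yield y = 0.0375. Discount each cash flow and weight by its year:
  t   CF        PV=CF/(1+0.0375)^t    t·PV
  1     1,125.00     1,084.3373     1,084.3373
  2     1,125.00     1,045.1444     2,090.2889
  3     1,125.00     1,007.3681     3,022.1044
  4     1,125.00       970.9572     3,883.8289
  5    26,125.00    21,732.8044   108,664.0222
  Σ                 25,840.6116   118,744.5818
Price P = Σ PV = 25,840.6116.
Macaulay duration = Σ(t·PV) / P = 118,744.5818 / 25,840.6116 = 4.59527 years.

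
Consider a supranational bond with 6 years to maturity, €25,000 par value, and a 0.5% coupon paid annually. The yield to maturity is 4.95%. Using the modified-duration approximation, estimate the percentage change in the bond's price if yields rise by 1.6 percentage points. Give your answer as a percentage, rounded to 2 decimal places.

Periodic yield y = 0.0495. Modified duration first:
  t   CF        PV=CF/(1+0.0495)^t    t·PV
  1       125.00       119.1043       119.1043
  2       125.00       113.4867       226.9735
  3       125.00       108.1341       324.4023
  4       125.00       103.0339       412.1357
  5       125.00        98.1743       490.8715
  6    25,125.00    18,802.3188   112,813.9130
  Σ                 19,344.2522   114,387.4003
P = 19,344.2522; D_Mac = 5.91325 yrs; D_mod = 5.91325/(1+0.0495) = 5.63435 yrs.
ΔP/P ≈ -D_mod · Δy = -5.63435 × (+0.016) = -0.090150 = -9.0150%.

-9.01%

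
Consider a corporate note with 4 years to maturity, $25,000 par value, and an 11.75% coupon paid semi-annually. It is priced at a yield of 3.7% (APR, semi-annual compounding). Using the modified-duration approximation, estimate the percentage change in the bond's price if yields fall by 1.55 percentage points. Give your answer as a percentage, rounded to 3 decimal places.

Periodic yield y = 0.0185. Modified duration first:
  t   CF        PV=CF/(1+0.0185)^t    t·PV
  1     1,468.75     1,442.0717     1,442.0717
  2     1,468.75     1,415.8779     2,831.7559
  3     1,468.75     1,390.1600     4,170.4799
  4     1,468.75     1,364.9092     5,459.6366
  5     1,468.75     1,340.1170     6,700.5849
  6     1,468.75     1,315.7751     7,894.6509
  7     1,468.75     1,291.8755     9,043.1282
  8    26,468.75    22,858.3651   182,866.9209
  Σ                 32,419.1514   220,409.2290
P = 32,419.1514; D_Mac = 6.79874 half-year periods = 3.39937 yrs; D_mod = 3.39937/(1+0.0185) = 3.33762 yrs.
ΔP/P ≈ -D_mod · Δy = -3.33762 × (-0.0155) = +0.051733 = +5.1733%.

+5.173%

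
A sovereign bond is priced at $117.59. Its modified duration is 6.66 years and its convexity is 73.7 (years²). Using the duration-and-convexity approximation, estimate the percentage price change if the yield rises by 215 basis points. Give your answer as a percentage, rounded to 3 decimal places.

Duration effect: -D_mod·Δy = -6.66 × (+0.0215) = -0.143190
Convexity effect: ½·C·(Δy)² = 0.5 × 73.7 × (0.0215)² = +0.0170339125
ΔP/P ≈ -0.143190 + 0.0170339125 = -0.1261560875
= -12.61560875%.

-12.616%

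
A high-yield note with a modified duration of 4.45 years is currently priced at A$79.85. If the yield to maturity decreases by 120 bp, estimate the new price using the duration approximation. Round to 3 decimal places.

A$84.114

Duration approximation: ΔP/P ≈ -D_mod · Δy = -4.45 × (-0.012) = +0.053400.
New price ≈ 79.85 × (1 + 0.053400) = 84.11399.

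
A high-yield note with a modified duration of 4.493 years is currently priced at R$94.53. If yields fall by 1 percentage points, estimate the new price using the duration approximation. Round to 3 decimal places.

R$98.777

Duration approximation: ΔP/P ≈ -D_mod · Δy = -4.493 × (-0.01) = +0.044930.
New price ≈ 94.53 × (1 + 0.044930) = 98.7772329.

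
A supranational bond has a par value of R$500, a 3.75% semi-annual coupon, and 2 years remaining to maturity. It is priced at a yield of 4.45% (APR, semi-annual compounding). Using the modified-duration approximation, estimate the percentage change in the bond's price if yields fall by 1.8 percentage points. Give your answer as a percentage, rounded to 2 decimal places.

+3.42%

Periodic yield y = 0.02225. Modified duration first:
  t   CF        PV=CF/(1+0.02225)^t    t·PV
  1        9.375         9.1709         9.1709
  2        9.375         8.9713        17.9427
  3        9.375         8.7761        26.3282
  4      509.375       466.4544     1,865.8174
  Σ                    493.3727     1,919.2592
P = 493.3727; D_Mac = 3.89008 half-year periods = 1.94504 yrs; D_mod = 1.94504/(1+0.02225) = 1.90270 yrs.
ΔP/P ≈ -D_mod · Δy = -1.90270 × (-0.018) = +0.034249 = +3.4249%.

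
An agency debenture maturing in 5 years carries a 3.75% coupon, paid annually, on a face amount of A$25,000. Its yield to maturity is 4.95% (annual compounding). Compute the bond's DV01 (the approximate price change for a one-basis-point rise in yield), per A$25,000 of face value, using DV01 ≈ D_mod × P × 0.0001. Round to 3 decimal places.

A$10.479

Periodic yield y = 0.0495.
  t   CF        PV=CF/(1+0.0495)^t    t·PV
  1       937.50       893.2825       893.2825
  2       937.50       851.1506     1,702.3011
  3       937.50       811.0058     2,433.0173
  4       937.50       772.7544     3,091.0177
  5    25,937.50    20,371.1665   101,855.8327
  Σ                 23,699.3598   109,975.4514
P = 23,699.3598; D_Mac = 4.64044 yrs; D_mod = 4.42157 yrs.
DV01 ≈ 4.42157 × 23,699.3598 × 0.0001 = 10.478842.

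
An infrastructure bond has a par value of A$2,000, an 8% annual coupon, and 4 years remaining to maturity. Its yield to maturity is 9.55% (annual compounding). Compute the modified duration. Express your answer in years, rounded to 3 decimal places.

Periodic yield y = 0.0955. First find Macaulay duration:
  t   CF        PV=CF/(1+0.0955)^t    t·PV
  1       160.00       146.0520       146.0520
  2       160.00       133.3200       266.6399
  3       160.00       121.6978       365.0935
  4     2,160.00     1,499.6994     5,998.7977
  Σ                  1,900.7693     6,776.5832
P = 1,900.7693; Macaulay duration = 6,776.5832 / 1,900.7693 = 3.56518 years.
Modified duration = D_Mac / (1 + y) = 3.56518 / 1.0955 = 3.25439 years.

3.254 years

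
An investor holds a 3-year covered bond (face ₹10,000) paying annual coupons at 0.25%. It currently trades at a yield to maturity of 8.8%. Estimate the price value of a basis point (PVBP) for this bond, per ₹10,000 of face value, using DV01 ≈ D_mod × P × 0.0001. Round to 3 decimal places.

₹2.152

Periodic yield y = 0.088.
  t   CF        PV=CF/(1+0.088)^t    t·PV
  1        25.00        22.9779        22.9779
  2        25.00        21.1194        42.2389
  3    10,025.00     7,783.9080    23,351.7241
  Σ                  7,828.0054    23,416.9409
P = 7,828.0054; D_Mac = 2.99143 yrs; D_mod = 2.74948 yrs.
DV01 ≈ 2.74948 × 7,828.0054 × 0.0001 = 2.152292.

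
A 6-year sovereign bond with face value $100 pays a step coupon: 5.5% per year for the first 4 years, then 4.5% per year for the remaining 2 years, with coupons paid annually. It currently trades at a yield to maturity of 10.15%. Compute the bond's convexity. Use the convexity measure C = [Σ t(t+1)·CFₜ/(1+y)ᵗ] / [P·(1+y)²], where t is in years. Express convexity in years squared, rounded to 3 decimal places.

28.310

With y = 0.1015:
  t   CF        PV=CF/(1+0.1015)^t    t·PV        t(t+1)·PV
  1         5.50         4.9932         4.9932           9.9864
  2         5.50         4.5331         9.0662          27.1985
  3         5.50         4.1154        12.3461          49.3845
  4         5.50         3.7362        14.9446          74.7231
  5         4.50         2.7752        13.8759          83.2552
  6       104.50        58.5072       351.0432       2,457.3022
  Σ                     78.6602       406.2691       2,701.8498
P = 78.6602.
Convexity = Σ t(t+1)·PV / [P·(1+y)²] = 2,701.8498 / (78.6602 × 1.213302) = 28.30983.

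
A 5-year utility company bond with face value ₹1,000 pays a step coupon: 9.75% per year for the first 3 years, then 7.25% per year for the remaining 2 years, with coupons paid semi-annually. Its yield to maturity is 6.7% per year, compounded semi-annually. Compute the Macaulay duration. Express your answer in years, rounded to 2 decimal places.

Periodic yield y = 0.0335. Discount each cash flow and weight by its period:
  t   CF        PV=CF/(1+0.0335)^t    t·PV
  1        48.75        47.1698        47.1698
  2        48.75        45.6408        91.2817
  3        48.75        44.1614       132.4843
  4        48.75        42.7300       170.9199
  5        48.75        41.3449       206.7246
  6        48.75        40.0048       240.0286
  7        36.25        28.7829       201.4803
  8        36.25        27.8499       222.7995
  9        36.25        26.9472       242.5248
  10    1,036.25       745.3491     7,453.4910
  Σ                  1,089.9809     9,008.9046
Price P = Σ PV = 1,089.9809.
Macaulay duration = Σ(t·PV) / P = 9,008.9046 / 1,089.9809 = 8.26519 half-year periods.
In years: 8.26519 / 2 = 4.13260 years.

4.13 years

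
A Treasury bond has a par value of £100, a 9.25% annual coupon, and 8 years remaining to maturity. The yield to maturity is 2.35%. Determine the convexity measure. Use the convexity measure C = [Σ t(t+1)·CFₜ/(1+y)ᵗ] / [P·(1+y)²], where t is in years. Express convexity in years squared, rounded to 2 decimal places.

With y = 0.0235:
  t   CF        PV=CF/(1+0.0235)^t    t·PV        t(t+1)·PV
  1         9.25         9.0376         9.0376          18.0752
  2         9.25         8.8301        17.6602          52.9807
  3         9.25         8.6274        25.8821         103.5284
  4         9.25         8.4293        33.7171         168.5855
  5         9.25         8.2357        41.1787         247.0721
  6         9.25         8.0466        48.2798         337.9589
  7         9.25         7.8619        55.0332         440.2657
  8       109.25        90.7233       725.7861       6,532.0751
  Σ                    149.7919       956.5749       7,900.5416
P = 149.7919.
Convexity = Σ t(t+1)·PV / [P·(1+y)²] = 7,900.5416 / (149.7919 × 1.047552) = 50.34923.

50.35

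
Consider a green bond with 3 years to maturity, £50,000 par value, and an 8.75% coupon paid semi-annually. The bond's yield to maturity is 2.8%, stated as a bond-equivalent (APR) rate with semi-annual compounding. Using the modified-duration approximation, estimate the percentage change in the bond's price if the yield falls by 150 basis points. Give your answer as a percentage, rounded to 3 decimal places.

Periodic yield y = 0.014. Modified duration first:
  t   CF        PV=CF/(1+0.014)^t    t·PV
  1     2,187.50     2,157.2978     2,157.2978
  2     2,187.50     2,127.5127     4,255.0253
  3     2,187.50     2,098.1387     6,294.4161
  4     2,187.50     2,069.1703     8,276.6813
  5     2,187.50     2,040.6019    10,203.0095
  6    52,187.50    48,010.7801   288,064.6807
  Σ                 58,503.5015   319,251.1108
P = 58,503.5015; D_Mac = 5.45696 half-year periods = 2.72848 yrs; D_mod = 2.72848/(1+0.014) = 2.69081 yrs.
ΔP/P ≈ -D_mod · Δy = -2.69081 × (-0.015) = +0.040362 = +4.0362%.

+4.036%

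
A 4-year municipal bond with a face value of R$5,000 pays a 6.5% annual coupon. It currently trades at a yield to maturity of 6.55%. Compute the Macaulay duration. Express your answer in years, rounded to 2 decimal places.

3.65 years

Periodic yield y = 0.0655. Discount each cash flow and weight by its year:
  t   CF        PV=CF/(1+0.0655)^t    t·PV
  1       325.00       305.0211       305.0211
  2       325.00       286.2704       572.5408
  3       325.00       268.6724       806.0171
  4     5,325.00     4,131.4813    16,525.9254
  Σ                  4,991.4452    18,209.5044
Price P = Σ PV = 4,991.4452.
Macaulay duration = Σ(t·PV) / P = 18,209.5044 / 4,991.4452 = 3.64814 years.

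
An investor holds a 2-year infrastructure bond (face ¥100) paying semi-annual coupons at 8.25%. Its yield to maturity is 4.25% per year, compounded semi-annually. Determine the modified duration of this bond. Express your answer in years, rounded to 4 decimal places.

Periodic yield y = 0.02125. First find Macaulay duration:
  t   CF        PV=CF/(1+0.02125)^t    t·PV
  1        4.125         4.0392         4.0392
  2        4.125         3.9551         7.9102
  3        4.125         3.8728        11.6185
  4      104.125        95.7253       382.9012
  Σ                    107.5924       406.4691
P = 107.5924; Macaulay duration = 406.4691 / 107.5924 = 3.77786 half-year periods = 1.88893 years.
Modified duration = D_Mac / (1 + y) = 1.88893 / 1.02125 = 1.84963 years.

1.8496 years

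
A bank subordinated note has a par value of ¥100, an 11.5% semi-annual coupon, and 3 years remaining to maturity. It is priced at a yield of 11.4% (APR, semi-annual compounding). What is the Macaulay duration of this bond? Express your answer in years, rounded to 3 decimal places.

Periodic yield y = 0.057. Discount each cash flow and weight by its period:
  t   CF        PV=CF/(1+0.057)^t    t·PV
  1         5.75         5.4399         5.4399
  2         5.75         5.1466        10.2931
  3         5.75         4.8690        14.6071
  4         5.75         4.6065        18.4259
  5         5.75         4.3581        21.7903
  6       105.75        75.8281       454.9689
  Σ                    100.2482       525.5252
Price P = Σ PV = 100.2482.
Macaulay duration = Σ(t·PV) / P = 525.5252 / 100.2482 = 5.24224 half-year periods.
In years: 5.24224 / 2 = 2.62112 years.

2.621 years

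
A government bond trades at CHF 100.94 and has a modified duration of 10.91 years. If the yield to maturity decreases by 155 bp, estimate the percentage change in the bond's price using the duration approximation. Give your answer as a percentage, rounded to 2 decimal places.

Duration approximation: ΔP/P ≈ -D_mod · Δy = -10.91 × (-0.0155) = +0.169105.
As a percentage: +16.9105%.

+16.91%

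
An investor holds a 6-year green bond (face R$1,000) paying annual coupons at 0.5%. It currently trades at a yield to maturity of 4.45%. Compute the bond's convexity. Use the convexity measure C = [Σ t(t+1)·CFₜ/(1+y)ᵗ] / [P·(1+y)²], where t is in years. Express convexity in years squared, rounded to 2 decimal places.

With y = 0.0445:
  t   CF        PV=CF/(1+0.0445)^t    t·PV        t(t+1)·PV
  1         5.00         4.7870         4.7870           9.5740
  2         5.00         4.5830         9.1661          27.4982
  3         5.00         4.3878        13.1633          52.6533
  4         5.00         4.2008        16.8034          84.0168
  5         5.00         4.0219        20.1093         120.6560
  6     1,005.00       773.9544     4,643.7266      32,506.0865
  Σ                    795.9349     4,707.7557      32,800.4848
P = 795.9349.
Convexity = Σ t(t+1)·PV / [P·(1+y)²] = 32,800.4848 / (795.9349 × 1.090980) = 37.77338.

37.77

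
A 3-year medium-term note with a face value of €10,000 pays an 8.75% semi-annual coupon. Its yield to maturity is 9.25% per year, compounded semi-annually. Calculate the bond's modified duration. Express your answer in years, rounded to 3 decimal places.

Periodic yield y = 0.04625. First find Macaulay duration:
  t   CF        PV=CF/(1+0.04625)^t    t·PV
  1       437.50       418.1601       418.1601
  2       437.50       399.6751       799.3502
  3       437.50       382.0073     1,146.0219
  4       437.50       365.1205     1,460.4819
  5       437.50       348.9801     1,744.9007
  6    10,437.50     7,957.6285    47,745.7712
  Σ                  9,871.5716    53,314.6859
P = 9,871.5716; Macaulay duration = 53,314.6859 / 9,871.5716 = 5.40083 half-year periods = 2.70042 years.
Modified duration = D_Mac / (1 + y) = 2.70042 / 1.04625 = 2.58104 years.

2.581 years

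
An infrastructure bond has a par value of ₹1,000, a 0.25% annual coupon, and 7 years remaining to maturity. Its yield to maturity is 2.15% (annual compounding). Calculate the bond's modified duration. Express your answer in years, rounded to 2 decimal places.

Periodic yield y = 0.0215. First find Macaulay duration:
  t   CF        PV=CF/(1+0.0215)^t    t·PV
  1         2.50         2.4474         2.4474
  2         2.50         2.3959         4.7917
  3         2.50         2.3454         7.0363
  4         2.50         2.2961         9.1843
  5         2.50         2.2478        11.2388
  6         2.50         2.2004        13.2026
  7     1,002.50       863.8051     6,046.6360
  Σ                    877.7381     6,094.5371
P = 877.7381; Macaulay duration = 6,094.5371 / 877.7381 = 6.94346 years.
Modified duration = D_Mac / (1 + y) = 6.94346 / 1.0215 = 6.79732 years.

6.80 years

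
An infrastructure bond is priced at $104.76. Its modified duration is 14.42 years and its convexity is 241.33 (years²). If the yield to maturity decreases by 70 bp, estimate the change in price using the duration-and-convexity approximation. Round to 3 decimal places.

+$11.194

Duration effect: -D_mod·Δy = -14.42 × (-0.007) = +0.100940
Convexity effect: ½·C·(Δy)² = 0.5 × 241.33 × (-0.007)² = +0.005912585
ΔP/P ≈ +0.100940 + 0.005912585 = +0.106852585
ΔP ≈ 104.76 × (+0.106852585) = +11.1938768046.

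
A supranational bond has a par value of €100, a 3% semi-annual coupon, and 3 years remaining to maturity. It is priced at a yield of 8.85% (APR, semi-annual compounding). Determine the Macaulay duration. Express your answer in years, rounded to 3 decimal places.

2.880 years

Periodic yield y = 0.04425. Discount each cash flow and weight by its period:
  t   CF        PV=CF/(1+0.04425)^t    t·PV
  1         1.50         1.4364         1.4364
  2         1.50         1.3756         2.7511
  3         1.50         1.3173         3.9518
  4         1.50         1.2615         5.0458
  5         1.50         1.2080         6.0400
  6       101.50        78.2779       469.6674
  Σ                     84.8766       488.8926
Price P = Σ PV = 84.8766.
Macaulay duration = Σ(t·PV) / P = 488.8926 / 84.8766 = 5.76004 half-year periods.
In years: 5.76004 / 2 = 2.88002 years.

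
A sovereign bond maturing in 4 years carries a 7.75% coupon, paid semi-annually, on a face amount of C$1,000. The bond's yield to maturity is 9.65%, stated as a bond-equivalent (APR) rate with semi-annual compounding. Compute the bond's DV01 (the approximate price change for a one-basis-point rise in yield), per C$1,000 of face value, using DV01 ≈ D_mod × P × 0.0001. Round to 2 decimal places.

Periodic yield y = 0.04825.
  t   CF        PV=CF/(1+0.04825)^t    t·PV
  1        38.75        36.9664        36.9664
  2        38.75        35.2648        70.5297
  3        38.75        33.6416       100.9249
  4        38.75        32.0931       128.3726
  5        38.75        30.6159       153.0796
  6        38.75        29.2067       175.2402
  7        38.75        27.8623       195.0364
  8     1,038.75       712.5118     5,700.0945
  Σ                    938.1628     6,560.2442
P = 938.1628; D_Mac = 6.99265 half-year periods = 3.49633 yrs; D_mod = 3.33539 yrs.
DV01 ≈ 3.33539 × 938.1628 × 0.0001 = 0.312914.

C$0.31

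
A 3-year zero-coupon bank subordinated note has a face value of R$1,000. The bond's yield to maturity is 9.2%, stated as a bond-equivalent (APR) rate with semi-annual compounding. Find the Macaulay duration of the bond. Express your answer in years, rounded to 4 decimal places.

A zero-coupon bond has a single cash flow at maturity, so its Macaulay duration equals its maturity: 3 years.
(Equivalently: 6 semi-annual periods ÷ 2 = 3 years.)

3.0000 years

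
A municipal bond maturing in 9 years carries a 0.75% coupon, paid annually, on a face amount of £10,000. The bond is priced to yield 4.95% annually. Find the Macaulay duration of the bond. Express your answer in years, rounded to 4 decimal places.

Periodic yield y = 0.0495. Discount each cash flow and weight by its year:
  t   CF        PV=CF/(1+0.0495)^t    t·PV
  1        75.00        71.4626        71.4626
  2        75.00        68.0920       136.1841
  3        75.00        64.8805       194.6414
  4        75.00        61.8204       247.2814
  5        75.00        58.9046       294.5229
  6        75.00        56.1263       336.7579
  7        75.00        53.4791       374.3538
  8        75.00        50.9567       407.6540
  9    10,075.00     6,522.3345    58,701.0106
  Σ                  7,008.0567    60,763.8687
Price P = Σ PV = 7,008.0567.
Macaulay duration = Σ(t·PV) / P = 60,763.8687 / 7,008.0567 = 8.67057 years.

8.6706 years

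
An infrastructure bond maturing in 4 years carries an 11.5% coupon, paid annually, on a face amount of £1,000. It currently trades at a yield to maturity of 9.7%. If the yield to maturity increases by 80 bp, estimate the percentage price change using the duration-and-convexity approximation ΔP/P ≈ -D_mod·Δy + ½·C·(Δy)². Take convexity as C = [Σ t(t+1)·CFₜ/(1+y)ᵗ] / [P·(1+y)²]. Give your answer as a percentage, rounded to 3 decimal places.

With y = 0.097:
  t   CF        PV=CF/(1+0.097)^t    t·PV        t(t+1)·PV
  1       115.00       104.8314       104.8314         209.6627
  2       115.00        95.5619       191.1237         573.3711
  3       115.00        87.1120       261.3360       1,045.3439
  4     1,115.00       769.9249     3,079.6995      15,398.4977
  Σ                  1,057.4301     3,636.9906      17,226.8755
P = 1,057.4301; D_Mac = 3.43946 yrs; D_mod = 3.13533 yrs; C = 13.53760.
Duration effect: -3.13533 × (+0.008) = -0.025083
Convexity effect: 0.5 × 13.53760 × (0.008)² = +0.0004332
ΔP/P ≈ -0.025083 + 0.0004332 = -0.024649 = -2.4649%.

-2.465%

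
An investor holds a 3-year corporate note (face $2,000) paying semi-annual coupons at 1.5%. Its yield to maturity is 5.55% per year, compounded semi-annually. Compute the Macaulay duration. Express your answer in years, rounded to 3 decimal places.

Periodic yield y = 0.02775. Discount each cash flow and weight by its period:
  t   CF        PV=CF/(1+0.02775)^t    t·PV
  1        15.00        14.5950        14.5950
  2        15.00        14.2009        28.4018
  3        15.00        13.8175        41.4524
  4        15.00        13.4444        53.7776
  5        15.00        13.0814        65.4069
  6     2,015.00     1,709.8190    10,258.9140
  Σ                  1,778.9582    10,462.5478
Price P = Σ PV = 1,778.9582.
Macaulay duration = Σ(t·PV) / P = 10,462.5478 / 1,778.9582 = 5.88128 half-year periods.
In years: 5.88128 / 2 = 2.94064 years.

2.941 years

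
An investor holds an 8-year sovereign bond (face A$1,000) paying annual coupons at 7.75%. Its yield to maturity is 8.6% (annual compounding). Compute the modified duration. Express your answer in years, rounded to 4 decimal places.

5.7119 years

Periodic yield y = 0.086. First find Macaulay duration:
  t   CF        PV=CF/(1+0.086)^t    t·PV
  1        77.50        71.3628        71.3628
  2        77.50        65.7116       131.4232
  3        77.50        60.5079       181.5238
  4        77.50        55.7163       222.8653
  5        77.50        51.3042       256.5208
  6        77.50        47.2414       283.4484
  7        77.50        43.5004       304.5026
  8     1,077.50       556.9019     4,455.2150
  Σ                    952.2464     5,906.8618
P = 952.2464; Macaulay duration = 5,906.8618 / 952.2464 = 6.20308 years.
Modified duration = D_Mac / (1 + y) = 6.20308 / 1.086 = 5.71186 years.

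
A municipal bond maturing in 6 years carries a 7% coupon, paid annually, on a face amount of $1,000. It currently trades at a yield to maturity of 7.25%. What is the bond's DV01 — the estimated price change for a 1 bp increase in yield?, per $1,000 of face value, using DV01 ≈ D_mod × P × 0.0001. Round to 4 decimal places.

Periodic yield y = 0.0725.
  t   CF        PV=CF/(1+0.0725)^t    t·PV
  1        70.00        65.2681        65.2681
  2        70.00        60.8560       121.7120
  3        70.00        56.7422       170.2266
  4        70.00        52.9065       211.6259
  5        70.00        49.3300       246.6502
  6     1,070.00       703.0723     4,218.4337
  Σ                    988.1751     5,033.9165
P = 988.1751; D_Mac = 5.09415 yrs; D_mod = 4.74979 yrs.
DV01 ≈ 4.74979 × 988.1751 × 0.0001 = 0.469363.

$0.4694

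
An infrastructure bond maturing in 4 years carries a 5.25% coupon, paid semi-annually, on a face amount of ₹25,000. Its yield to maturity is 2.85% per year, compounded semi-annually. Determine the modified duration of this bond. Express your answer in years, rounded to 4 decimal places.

3.6251 years

Periodic yield y = 0.01425. First find Macaulay duration:
  t   CF        PV=CF/(1+0.01425)^t    t·PV
  1       656.25       647.0298       647.0298
  2       656.25       637.9392     1,275.8784
  3       656.25       628.9763     1,886.9288
  4       656.25       620.1393     2,480.5572
  5       656.25       611.4265     3,057.1323
  6       656.25       602.8361     3,617.0163
  7       656.25       594.3663     4,160.5643
  8    25,656.25    22,910.4198   183,283.3587
  Σ                 27,253.1333   200,408.4659
P = 27,253.1333; Macaulay duration = 200,408.4659 / 27,253.1333 = 7.35359 half-year periods = 3.67680 years.
Modified duration = D_Mac / (1 + y) = 3.67680 / 1.01425 = 3.62514 years.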